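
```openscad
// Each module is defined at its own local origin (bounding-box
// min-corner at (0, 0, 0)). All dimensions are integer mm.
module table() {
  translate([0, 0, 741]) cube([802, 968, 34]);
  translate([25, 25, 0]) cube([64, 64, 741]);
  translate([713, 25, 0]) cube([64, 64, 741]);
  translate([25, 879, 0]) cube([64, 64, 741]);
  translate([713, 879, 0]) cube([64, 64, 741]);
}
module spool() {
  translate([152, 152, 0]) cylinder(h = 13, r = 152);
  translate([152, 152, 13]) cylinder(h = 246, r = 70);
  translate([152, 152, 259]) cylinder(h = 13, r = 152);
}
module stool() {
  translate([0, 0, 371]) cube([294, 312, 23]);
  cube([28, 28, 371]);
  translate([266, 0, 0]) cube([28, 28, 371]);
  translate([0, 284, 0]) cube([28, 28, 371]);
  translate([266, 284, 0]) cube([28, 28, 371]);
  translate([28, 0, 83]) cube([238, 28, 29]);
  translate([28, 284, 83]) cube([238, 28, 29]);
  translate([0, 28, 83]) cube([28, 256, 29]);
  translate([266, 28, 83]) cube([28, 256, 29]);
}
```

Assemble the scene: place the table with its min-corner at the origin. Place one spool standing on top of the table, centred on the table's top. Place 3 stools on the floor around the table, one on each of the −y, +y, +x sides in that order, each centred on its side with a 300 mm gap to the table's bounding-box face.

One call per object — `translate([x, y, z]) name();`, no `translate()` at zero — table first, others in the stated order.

table();
translate([249, 332, 775]) spool();
translate([254, -612, 0]) stool();
translate([254, 1268, 0]) stool();
translate([1102, 328, 0]) stool();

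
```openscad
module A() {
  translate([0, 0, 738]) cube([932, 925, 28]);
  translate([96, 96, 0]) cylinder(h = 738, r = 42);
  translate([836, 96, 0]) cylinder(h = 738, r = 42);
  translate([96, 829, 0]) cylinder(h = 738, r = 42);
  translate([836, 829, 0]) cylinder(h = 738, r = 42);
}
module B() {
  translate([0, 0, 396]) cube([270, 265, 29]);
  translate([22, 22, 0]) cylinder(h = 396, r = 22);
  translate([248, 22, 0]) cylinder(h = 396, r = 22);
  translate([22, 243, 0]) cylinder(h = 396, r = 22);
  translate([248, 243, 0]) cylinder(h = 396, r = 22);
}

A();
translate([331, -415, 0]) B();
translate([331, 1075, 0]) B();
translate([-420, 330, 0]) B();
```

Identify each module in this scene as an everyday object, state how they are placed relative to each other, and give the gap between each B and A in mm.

Each stool's nearest face is 150 mm from the table's bounding box.

A is a table. B is a stool. Three stools sit around the table at the −y, +y, −x sides. The gap between each stool and the table is 150 mm.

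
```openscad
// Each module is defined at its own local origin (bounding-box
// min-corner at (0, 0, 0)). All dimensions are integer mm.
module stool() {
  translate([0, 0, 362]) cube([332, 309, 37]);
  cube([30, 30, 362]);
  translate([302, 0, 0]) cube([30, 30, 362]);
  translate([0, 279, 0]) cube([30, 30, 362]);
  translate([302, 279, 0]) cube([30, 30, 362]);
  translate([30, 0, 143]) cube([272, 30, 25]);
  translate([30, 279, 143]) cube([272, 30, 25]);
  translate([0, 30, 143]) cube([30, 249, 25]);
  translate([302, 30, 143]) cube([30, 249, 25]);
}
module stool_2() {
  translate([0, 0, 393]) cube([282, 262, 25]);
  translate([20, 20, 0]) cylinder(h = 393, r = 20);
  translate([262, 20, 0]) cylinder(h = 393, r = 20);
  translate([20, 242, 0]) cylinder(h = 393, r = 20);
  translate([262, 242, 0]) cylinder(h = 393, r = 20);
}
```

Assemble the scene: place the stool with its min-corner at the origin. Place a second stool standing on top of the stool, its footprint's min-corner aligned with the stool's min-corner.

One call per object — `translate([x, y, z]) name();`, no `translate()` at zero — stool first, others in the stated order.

stool();
translate([0, 0, 399]) stool_2();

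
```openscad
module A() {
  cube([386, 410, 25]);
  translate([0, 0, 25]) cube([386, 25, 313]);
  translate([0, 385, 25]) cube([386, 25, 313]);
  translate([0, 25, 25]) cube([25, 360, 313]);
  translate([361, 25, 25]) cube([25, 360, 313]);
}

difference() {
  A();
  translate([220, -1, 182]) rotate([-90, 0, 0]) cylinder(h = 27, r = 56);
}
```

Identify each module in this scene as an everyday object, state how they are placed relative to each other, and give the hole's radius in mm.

A is an open box. The open box has a circular hole through its front wall. The hole's radius is 56 mm.

The subtracted cylinder has r = 56 mm.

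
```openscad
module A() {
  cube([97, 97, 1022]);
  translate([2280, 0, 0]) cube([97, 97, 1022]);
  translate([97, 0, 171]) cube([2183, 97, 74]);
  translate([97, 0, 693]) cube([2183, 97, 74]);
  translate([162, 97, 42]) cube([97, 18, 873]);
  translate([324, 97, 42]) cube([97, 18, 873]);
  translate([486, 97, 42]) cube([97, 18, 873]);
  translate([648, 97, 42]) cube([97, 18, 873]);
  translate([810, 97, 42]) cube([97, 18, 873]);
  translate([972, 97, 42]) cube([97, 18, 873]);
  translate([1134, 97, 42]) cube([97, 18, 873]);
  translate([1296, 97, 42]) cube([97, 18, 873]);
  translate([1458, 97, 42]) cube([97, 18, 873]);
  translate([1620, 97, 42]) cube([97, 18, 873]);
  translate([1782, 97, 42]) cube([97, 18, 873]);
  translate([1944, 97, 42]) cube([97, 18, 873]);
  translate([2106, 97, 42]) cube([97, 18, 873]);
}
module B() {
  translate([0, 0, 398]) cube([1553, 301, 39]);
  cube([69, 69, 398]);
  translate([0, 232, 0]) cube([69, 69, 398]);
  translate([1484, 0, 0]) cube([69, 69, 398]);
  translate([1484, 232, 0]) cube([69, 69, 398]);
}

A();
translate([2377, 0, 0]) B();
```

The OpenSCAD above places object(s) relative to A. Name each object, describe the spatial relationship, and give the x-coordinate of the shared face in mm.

The fence section's +x face and the bench's −x face are both at x = 2377 mm.

A is a fence section. B is a bench. The bench is against the fence section's +x side, with their −y faces flush. The x-coordinate of the shared face is 2377 mm.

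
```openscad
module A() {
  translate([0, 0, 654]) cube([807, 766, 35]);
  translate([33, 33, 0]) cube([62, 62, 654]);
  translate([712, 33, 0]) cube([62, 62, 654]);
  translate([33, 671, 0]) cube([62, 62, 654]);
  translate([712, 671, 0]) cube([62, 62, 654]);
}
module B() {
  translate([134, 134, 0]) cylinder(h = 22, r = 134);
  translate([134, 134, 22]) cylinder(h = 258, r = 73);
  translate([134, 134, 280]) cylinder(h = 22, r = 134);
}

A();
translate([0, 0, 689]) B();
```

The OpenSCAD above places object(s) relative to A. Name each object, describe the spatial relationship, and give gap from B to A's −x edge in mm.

The spool's min-x is at 0; the table's min-x is 0; gap = 0 mm.

A is a table. B is a spool. The spool is on top of the table. The gap from the spool to the table's −x edge is 0 mm.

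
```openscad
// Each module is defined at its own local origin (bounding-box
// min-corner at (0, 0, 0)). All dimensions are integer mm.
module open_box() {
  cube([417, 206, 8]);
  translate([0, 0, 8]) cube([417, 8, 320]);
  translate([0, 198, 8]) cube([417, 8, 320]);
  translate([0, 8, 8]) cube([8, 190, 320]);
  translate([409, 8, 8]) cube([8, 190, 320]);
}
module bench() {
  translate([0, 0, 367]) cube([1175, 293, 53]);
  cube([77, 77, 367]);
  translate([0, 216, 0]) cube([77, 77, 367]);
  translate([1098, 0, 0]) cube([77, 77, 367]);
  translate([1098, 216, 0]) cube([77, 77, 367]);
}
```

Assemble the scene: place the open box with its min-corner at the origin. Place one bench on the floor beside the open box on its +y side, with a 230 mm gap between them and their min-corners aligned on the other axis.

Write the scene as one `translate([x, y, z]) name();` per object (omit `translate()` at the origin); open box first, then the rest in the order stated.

open_box();
translate([0, 436, 0]) bench();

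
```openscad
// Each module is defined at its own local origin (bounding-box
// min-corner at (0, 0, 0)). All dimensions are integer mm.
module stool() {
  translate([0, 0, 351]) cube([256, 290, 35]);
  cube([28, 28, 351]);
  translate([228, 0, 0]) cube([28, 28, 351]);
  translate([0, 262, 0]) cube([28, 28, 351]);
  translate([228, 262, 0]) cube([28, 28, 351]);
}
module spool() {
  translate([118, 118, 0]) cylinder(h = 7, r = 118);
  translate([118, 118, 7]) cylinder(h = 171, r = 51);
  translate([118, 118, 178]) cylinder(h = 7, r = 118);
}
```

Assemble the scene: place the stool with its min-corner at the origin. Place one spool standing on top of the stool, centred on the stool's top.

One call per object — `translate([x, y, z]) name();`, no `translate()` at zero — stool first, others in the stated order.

stool();
translate([10, 27, 386]) spool();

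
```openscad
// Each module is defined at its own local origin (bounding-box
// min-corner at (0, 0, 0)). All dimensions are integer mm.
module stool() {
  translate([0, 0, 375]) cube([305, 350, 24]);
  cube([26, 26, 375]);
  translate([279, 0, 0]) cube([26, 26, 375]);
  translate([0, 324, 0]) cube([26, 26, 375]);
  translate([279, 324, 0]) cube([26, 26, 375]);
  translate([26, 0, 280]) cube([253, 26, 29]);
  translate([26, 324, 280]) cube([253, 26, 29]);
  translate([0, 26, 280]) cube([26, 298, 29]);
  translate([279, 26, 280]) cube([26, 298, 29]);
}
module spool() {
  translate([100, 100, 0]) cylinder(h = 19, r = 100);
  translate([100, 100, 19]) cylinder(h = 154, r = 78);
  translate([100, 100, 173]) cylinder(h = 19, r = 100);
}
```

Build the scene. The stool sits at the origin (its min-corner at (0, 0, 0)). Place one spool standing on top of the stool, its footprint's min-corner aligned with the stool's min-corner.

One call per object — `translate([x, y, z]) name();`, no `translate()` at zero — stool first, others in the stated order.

stool();
translate([0, 0, 399]) spool();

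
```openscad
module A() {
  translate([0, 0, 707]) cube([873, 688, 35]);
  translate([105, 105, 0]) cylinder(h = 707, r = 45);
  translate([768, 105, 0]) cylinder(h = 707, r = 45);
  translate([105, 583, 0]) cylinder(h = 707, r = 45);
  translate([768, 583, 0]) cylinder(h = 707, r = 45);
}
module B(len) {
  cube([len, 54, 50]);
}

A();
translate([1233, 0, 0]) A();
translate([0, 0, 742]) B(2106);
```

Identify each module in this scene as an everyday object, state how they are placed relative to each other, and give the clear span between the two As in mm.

A is a table. B is a beam. A beam spans the tops of two tables. The clear span between the two tables is 360 mm.

Second table starts at x = 1233; first ends at x = 873; clear span = 1233 − 873 = 360 mm.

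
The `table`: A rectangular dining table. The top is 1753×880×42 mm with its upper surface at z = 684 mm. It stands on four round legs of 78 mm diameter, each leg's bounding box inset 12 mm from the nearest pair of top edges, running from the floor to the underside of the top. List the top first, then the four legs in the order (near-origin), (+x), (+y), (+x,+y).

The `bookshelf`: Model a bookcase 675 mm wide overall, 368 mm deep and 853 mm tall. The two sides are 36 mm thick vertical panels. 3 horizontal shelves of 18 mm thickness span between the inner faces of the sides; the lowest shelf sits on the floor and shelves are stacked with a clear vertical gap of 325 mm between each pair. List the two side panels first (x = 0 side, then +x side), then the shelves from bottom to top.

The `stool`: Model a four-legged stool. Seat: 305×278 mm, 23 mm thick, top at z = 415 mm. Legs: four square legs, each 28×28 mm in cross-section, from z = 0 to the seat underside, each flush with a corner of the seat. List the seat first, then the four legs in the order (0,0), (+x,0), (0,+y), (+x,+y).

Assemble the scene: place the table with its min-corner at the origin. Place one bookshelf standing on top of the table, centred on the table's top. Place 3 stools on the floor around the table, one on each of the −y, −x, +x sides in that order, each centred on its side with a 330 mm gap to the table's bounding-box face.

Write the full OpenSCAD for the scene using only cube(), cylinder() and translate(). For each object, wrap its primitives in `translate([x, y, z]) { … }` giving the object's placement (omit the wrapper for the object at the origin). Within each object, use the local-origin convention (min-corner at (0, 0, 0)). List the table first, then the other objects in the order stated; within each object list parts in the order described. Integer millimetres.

translate([0, 0, 642]) cube([1753, 880, 42]);
translate([51, 51, 0]) cylinder(h = 642, r = 39);
translate([1702, 51, 0]) cylinder(h = 642, r = 39);
translate([51, 829, 0]) cylinder(h = 642, r = 39);
translate([1702, 829, 0]) cylinder(h = 642, r = 39);
translate([539, 256, 684]) {
  cube([36, 368, 853]);
  translate([639, 0, 0]) cube([36, 368, 853]);
  translate([36, 0, 0]) cube([603, 368, 18]);
  translate([36, 0, 343]) cube([603, 368, 18]);
  translate([36, 0, 686]) cube([603, 368, 18]);
}
translate([724, -608, 0]) {
  translate([0, 0, 392]) cube([305, 278, 23]);
  cube([28, 28, 392]);
  translate([277, 0, 0]) cube([28, 28, 392]);
  translate([0, 250, 0]) cube([28, 28, 392]);
  translate([277, 250, 0]) cube([28, 28, 392]);
}
translate([-635, 301, 0]) {
  translate([0, 0, 392]) cube([305, 278, 23]);
  cube([28, 28, 392]);
  translate([277, 0, 0]) cube([28, 28, 392]);
  translate([0, 250, 0]) cube([28, 28, 392]);
  translate([277, 250, 0]) cube([28, 28, 392]);
}
translate([2083, 301, 0]) {
  translate([0, 0, 392]) cube([305, 278, 23]);
  cube([28, 28, 392]);
  translate([277, 0, 0]) cube([28, 28, 392]);
  translate([0, 250, 0]) cube([28, 28, 392]);
  translate([277, 250, 0]) cube([28, 28, 392]);
}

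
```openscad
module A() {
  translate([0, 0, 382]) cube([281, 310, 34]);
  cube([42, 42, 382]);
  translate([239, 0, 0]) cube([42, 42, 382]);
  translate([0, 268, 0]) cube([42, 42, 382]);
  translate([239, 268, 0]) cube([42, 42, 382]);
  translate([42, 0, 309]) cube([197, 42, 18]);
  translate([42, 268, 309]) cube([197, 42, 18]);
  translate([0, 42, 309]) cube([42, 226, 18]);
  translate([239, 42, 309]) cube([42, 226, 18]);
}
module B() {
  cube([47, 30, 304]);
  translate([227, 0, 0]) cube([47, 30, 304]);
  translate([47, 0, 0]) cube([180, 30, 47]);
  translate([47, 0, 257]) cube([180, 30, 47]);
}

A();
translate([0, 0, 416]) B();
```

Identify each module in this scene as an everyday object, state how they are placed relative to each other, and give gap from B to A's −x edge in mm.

A is a stool. B is a picture frame. The picture frame is on top of the stool. The gap from the picture frame to the stool's −x edge is 0 mm.

The picture frame's min-x is at 0; the stool's min-x is 0; gap = 0 mm.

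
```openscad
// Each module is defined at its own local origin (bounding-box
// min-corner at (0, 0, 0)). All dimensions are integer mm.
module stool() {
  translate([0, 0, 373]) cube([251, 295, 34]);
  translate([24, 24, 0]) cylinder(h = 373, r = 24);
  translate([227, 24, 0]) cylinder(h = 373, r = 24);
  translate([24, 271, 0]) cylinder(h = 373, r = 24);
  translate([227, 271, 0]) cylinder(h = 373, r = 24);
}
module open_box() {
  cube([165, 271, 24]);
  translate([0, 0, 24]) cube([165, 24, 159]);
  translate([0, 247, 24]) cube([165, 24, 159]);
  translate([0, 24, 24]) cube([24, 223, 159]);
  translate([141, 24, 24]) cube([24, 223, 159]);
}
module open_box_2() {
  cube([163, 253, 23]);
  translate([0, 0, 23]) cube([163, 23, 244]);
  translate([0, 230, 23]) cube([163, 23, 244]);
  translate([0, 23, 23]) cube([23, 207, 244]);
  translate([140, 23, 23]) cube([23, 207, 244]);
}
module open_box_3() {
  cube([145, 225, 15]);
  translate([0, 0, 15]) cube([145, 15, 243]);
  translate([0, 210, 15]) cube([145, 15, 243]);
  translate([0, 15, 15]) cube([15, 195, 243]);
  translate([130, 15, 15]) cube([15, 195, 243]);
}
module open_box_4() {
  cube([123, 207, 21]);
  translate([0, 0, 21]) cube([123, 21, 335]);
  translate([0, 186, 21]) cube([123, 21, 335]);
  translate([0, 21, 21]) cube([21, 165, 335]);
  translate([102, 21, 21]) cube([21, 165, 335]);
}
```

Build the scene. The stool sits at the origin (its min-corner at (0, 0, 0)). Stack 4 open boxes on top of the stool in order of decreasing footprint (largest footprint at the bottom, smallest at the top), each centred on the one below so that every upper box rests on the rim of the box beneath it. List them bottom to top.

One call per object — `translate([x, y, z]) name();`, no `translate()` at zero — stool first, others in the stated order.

stool();
translate([43, 12, 407]) open_box();
translate([44, 21, 590]) open_box_2();
translate([53, 35, 857]) open_box_3();
translate([64, 44, 1115]) open_box_4();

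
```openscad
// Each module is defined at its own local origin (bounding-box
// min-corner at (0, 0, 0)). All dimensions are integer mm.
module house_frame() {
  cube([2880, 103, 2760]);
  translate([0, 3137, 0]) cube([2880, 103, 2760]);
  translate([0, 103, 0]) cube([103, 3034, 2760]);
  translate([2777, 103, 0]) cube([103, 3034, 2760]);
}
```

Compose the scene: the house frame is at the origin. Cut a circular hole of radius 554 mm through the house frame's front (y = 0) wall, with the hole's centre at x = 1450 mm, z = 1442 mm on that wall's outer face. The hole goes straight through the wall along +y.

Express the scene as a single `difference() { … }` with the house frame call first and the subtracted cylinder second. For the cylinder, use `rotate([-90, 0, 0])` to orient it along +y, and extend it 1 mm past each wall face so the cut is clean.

difference() {
  house_frame();
  translate([1450, -1, 1442]) rotate([-90, 0, 0]) cylinder(h = 105, r = 554);
}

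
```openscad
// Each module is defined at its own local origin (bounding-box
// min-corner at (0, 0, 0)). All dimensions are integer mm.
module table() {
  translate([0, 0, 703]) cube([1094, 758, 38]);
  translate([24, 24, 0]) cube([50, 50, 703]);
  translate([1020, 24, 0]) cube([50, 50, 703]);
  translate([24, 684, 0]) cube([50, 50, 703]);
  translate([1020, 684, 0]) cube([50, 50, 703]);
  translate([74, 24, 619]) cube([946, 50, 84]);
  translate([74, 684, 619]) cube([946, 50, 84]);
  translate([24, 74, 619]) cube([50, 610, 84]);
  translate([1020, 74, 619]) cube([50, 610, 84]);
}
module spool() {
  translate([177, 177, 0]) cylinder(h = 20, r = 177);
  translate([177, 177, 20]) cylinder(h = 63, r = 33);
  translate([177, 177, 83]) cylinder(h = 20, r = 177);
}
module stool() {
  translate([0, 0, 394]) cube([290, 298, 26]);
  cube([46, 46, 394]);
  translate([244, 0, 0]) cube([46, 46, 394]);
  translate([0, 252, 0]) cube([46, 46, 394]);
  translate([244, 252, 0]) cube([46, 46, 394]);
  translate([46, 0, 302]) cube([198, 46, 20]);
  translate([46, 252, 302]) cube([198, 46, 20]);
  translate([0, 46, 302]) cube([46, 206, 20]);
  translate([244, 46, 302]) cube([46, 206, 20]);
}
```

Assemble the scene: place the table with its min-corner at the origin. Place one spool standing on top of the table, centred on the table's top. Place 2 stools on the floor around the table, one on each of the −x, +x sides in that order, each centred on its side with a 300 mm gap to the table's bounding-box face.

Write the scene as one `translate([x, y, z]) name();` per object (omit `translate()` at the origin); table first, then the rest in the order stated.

table();
translate([370, 202, 741]) spool();
translate([-590, 230, 0]) stool();
translate([1394, 230, 0]) stool();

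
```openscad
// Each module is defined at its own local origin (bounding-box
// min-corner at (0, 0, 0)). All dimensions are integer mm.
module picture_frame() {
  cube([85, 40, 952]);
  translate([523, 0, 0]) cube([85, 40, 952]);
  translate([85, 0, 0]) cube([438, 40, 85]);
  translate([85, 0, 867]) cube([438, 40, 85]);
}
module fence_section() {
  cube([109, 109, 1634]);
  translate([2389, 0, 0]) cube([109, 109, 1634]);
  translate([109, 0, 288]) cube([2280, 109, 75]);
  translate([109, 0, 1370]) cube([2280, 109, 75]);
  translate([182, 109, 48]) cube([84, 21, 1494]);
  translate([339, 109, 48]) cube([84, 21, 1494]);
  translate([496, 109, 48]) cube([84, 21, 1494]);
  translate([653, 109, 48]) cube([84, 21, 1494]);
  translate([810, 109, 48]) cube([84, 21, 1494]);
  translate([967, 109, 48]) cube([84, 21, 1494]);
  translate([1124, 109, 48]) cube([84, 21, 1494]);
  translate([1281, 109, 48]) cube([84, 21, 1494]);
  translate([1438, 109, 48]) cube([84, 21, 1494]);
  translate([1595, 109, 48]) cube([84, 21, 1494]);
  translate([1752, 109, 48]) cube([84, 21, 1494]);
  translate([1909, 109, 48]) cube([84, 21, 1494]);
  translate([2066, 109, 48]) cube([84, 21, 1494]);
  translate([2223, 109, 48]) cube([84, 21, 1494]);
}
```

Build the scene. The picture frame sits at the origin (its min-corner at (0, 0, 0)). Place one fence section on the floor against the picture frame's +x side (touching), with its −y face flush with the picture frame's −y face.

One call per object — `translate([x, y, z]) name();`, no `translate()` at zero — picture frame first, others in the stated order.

picture_frame();
translate([608, 0, 0]) fence_section();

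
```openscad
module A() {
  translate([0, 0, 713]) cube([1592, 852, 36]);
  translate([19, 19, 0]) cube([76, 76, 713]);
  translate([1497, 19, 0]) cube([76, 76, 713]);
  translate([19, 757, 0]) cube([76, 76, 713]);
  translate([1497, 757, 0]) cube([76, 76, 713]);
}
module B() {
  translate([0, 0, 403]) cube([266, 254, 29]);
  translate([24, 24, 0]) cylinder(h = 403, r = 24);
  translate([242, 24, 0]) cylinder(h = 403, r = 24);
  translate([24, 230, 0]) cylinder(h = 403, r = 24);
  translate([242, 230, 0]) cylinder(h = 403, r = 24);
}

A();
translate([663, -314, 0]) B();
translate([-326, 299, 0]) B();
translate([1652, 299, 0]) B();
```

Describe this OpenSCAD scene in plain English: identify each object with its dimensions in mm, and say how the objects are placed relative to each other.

A is a rectangular dining table. The top is 1592×852×36 mm with its upper surface at z = 749 mm. It stands on four 76×76 mm square legs, each inset 19 mm from the nearest pair of top edges, running from the floor to the underside of the top.

B is a four-legged stool. The seat is a 266×254×29 mm slab whose top surface is at z = 432 mm; four round legs, each 48 mm in diameter, run from the floor (z = 0) to the underside of the seat, each leg's axis is inset half a diameter from the nearest pair of seat edges (so the leg's bounding box is flush with the corner).

Three stools sit around the table at the −y, −x, +x sides.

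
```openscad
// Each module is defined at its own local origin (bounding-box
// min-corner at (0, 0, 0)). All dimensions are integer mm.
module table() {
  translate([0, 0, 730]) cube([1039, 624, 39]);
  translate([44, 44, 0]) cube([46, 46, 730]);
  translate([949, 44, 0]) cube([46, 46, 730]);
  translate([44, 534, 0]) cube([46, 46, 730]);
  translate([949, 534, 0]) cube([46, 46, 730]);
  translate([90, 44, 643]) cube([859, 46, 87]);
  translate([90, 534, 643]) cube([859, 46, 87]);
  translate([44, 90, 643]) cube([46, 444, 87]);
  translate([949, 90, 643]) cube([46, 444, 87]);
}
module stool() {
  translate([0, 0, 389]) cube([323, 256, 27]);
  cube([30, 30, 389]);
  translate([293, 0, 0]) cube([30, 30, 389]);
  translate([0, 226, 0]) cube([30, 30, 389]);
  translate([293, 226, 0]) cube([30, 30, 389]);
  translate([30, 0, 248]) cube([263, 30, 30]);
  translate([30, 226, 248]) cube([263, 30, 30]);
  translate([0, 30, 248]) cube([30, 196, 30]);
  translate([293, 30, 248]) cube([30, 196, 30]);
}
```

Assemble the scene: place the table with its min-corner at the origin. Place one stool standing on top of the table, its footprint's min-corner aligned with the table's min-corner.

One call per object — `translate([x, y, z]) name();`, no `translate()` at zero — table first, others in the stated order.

table();
translate([0, 0, 769]) stool();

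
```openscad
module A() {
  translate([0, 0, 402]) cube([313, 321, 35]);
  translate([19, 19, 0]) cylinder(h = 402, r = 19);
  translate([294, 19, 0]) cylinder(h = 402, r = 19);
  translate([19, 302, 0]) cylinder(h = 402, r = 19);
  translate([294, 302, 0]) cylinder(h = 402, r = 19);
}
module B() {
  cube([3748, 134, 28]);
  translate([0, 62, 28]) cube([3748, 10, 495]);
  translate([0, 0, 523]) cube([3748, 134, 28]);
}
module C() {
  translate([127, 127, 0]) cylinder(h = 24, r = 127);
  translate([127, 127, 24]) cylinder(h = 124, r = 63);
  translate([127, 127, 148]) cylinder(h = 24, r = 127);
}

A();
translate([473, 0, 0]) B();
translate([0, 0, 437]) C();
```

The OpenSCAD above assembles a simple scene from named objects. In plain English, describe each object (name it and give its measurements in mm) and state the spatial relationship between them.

A is a simple wooden stool: a rectangular seat 313 mm (x) by 321 mm (y), 35 mm thick, top face at z = 437 mm, on four round legs, each 38 mm in diameter. The legs rest on z = 0, each leg's axis is inset half a diameter from the nearest pair of seat edges (so the leg's bounding box is flush with the corner).

B is an I-beam lying along x, 3748 mm long. Overall section height 551 mm. Two flanges 134 mm wide (y) and 28 mm thick, one on the floor and one at the top; a web 10 mm thick runs between them, centred on the flange width.

C is a spool: two coaxial disc flanges of radius 127 mm and thickness 24 mm, joined by a core cylinder of radius 63 mm and height 124 mm. The lower flange rests on z = 0 and the three cylinders share a vertical axis.

The I-beam is on the floor beside the stool on its +x side. The spool is on top of the stool.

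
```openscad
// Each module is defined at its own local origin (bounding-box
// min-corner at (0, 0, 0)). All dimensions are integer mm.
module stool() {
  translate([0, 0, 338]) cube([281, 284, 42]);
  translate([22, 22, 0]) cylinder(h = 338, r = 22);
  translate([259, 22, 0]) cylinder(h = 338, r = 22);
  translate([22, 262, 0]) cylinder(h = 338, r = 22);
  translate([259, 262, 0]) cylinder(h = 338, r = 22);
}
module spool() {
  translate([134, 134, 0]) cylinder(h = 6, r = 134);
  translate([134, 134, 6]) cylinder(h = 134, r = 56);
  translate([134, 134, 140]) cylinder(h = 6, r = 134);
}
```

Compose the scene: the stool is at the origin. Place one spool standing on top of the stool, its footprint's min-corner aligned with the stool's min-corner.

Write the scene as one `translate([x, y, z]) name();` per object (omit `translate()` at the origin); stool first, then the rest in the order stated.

stool();
translate([0, 0, 380]) spool();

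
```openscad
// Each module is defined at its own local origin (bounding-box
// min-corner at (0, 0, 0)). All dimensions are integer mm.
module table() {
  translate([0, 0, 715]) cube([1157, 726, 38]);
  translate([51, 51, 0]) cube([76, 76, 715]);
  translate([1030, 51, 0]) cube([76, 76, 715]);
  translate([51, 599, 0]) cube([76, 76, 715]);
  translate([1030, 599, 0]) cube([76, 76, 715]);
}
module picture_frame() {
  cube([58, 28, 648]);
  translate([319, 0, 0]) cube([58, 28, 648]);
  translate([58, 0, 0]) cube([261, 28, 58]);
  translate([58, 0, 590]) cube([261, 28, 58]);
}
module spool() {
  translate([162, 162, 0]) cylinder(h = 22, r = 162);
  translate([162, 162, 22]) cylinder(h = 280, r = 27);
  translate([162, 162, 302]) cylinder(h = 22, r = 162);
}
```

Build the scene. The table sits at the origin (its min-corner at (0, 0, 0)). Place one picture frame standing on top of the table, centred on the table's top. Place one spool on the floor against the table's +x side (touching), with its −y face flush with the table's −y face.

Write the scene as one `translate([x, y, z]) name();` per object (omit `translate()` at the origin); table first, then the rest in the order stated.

table();
translate([390, 349, 753]) picture_frame();
translate([1157, 0, 0]) spool();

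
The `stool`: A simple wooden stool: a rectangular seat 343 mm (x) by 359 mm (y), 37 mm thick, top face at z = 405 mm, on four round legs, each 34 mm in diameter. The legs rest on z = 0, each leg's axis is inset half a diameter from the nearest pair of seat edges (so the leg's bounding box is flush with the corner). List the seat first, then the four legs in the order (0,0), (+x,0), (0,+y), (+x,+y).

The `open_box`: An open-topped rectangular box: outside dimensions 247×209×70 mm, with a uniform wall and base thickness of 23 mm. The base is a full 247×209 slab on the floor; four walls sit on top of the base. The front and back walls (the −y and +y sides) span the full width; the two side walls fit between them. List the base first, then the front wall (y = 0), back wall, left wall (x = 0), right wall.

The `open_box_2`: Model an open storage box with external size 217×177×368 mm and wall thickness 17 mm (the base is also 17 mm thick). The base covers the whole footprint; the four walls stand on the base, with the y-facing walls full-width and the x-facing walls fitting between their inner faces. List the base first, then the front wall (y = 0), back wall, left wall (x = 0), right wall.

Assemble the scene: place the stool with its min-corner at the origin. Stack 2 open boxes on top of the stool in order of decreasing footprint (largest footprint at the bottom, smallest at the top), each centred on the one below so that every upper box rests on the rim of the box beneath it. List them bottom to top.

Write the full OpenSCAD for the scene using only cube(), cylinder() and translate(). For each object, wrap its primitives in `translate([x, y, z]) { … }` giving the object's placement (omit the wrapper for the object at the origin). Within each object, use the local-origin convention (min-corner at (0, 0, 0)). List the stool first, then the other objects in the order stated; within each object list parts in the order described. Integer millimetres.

translate([0, 0, 368]) cube([343, 359, 37]);
translate([17, 17, 0]) cylinder(h = 368, r = 17);
translate([326, 17, 0]) cylinder(h = 368, r = 17);
translate([17, 342, 0]) cylinder(h = 368, r = 17);
translate([326, 342, 0]) cylinder(h = 368, r = 17);
translate([48, 75, 405]) {
  cube([247, 209, 23]);
  translate([0, 0, 23]) cube([247, 23, 47]);
  translate([0, 186, 23]) cube([247, 23, 47]);
  translate([0, 23, 23]) cube([23, 163, 47]);
  translate([224, 23, 23]) cube([23, 163, 47]);
}
translate([63, 91, 475]) {
  cube([217, 177, 17]);
  translate([0, 0, 17]) cube([217, 17, 351]);
  translate([0, 160, 17]) cube([217, 17, 351]);
  translate([0, 17, 17]) cube([17, 143, 351]);
  translate([200, 17, 17]) cube([17, 143, 351]);
}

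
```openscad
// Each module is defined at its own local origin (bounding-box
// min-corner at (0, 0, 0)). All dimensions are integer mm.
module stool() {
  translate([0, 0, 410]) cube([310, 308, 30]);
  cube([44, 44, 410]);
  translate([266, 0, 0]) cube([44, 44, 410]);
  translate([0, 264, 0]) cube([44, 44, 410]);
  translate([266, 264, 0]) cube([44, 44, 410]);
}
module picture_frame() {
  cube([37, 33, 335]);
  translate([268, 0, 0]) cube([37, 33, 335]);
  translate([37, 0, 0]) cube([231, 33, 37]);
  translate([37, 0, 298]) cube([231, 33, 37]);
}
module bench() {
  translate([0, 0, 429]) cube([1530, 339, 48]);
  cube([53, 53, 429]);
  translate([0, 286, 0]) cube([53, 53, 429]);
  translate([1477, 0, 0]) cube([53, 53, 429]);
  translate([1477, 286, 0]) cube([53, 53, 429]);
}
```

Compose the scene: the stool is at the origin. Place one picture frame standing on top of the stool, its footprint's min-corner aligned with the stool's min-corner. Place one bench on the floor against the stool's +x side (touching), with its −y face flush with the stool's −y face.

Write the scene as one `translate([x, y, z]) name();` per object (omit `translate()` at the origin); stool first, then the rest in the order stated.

stool();
translate([0, 0, 440]) picture_frame();
translate([310, 0, 0]) bench();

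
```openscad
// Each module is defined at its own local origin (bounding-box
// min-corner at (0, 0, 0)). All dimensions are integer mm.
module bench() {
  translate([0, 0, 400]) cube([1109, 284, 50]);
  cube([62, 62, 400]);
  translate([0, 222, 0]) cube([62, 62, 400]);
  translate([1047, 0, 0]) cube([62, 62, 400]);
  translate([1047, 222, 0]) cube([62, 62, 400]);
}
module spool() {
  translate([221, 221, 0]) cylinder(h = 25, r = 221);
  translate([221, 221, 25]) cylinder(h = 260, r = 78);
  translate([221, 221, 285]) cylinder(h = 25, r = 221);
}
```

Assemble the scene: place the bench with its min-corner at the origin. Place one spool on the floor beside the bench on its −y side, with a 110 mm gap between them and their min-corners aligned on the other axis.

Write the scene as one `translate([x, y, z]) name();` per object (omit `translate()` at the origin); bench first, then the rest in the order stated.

bench();
translate([0, -552, 0]) spool();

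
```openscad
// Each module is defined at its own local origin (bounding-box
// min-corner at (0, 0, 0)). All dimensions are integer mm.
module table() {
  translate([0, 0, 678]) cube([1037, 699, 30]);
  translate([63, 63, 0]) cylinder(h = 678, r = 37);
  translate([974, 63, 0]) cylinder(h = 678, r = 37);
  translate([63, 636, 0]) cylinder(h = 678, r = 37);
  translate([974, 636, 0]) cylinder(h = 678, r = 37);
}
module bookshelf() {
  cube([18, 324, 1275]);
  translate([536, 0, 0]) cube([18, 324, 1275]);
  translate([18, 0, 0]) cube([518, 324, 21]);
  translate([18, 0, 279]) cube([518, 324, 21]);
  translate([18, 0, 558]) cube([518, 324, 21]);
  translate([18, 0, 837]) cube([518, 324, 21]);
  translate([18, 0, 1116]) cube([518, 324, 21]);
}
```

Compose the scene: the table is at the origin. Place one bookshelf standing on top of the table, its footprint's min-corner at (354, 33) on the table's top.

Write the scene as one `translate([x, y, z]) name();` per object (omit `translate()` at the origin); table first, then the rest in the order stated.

table();
translate([354, 33, 708]) bookshelf();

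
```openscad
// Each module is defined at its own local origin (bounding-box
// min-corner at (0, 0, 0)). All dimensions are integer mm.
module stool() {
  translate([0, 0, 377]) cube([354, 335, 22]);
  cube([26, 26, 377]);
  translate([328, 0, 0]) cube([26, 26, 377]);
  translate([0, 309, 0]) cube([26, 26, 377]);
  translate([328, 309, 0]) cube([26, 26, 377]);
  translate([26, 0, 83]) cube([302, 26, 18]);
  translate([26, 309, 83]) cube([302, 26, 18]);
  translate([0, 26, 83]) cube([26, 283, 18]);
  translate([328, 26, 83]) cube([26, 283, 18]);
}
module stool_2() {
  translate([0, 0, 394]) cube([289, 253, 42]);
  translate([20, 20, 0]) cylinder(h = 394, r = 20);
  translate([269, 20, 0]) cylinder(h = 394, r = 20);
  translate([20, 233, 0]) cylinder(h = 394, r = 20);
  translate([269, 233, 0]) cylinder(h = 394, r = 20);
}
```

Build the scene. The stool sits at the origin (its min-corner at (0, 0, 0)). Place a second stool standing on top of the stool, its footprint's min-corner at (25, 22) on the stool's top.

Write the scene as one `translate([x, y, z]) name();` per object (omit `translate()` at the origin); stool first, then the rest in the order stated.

stool();
translate([25, 22, 399]) stool_2();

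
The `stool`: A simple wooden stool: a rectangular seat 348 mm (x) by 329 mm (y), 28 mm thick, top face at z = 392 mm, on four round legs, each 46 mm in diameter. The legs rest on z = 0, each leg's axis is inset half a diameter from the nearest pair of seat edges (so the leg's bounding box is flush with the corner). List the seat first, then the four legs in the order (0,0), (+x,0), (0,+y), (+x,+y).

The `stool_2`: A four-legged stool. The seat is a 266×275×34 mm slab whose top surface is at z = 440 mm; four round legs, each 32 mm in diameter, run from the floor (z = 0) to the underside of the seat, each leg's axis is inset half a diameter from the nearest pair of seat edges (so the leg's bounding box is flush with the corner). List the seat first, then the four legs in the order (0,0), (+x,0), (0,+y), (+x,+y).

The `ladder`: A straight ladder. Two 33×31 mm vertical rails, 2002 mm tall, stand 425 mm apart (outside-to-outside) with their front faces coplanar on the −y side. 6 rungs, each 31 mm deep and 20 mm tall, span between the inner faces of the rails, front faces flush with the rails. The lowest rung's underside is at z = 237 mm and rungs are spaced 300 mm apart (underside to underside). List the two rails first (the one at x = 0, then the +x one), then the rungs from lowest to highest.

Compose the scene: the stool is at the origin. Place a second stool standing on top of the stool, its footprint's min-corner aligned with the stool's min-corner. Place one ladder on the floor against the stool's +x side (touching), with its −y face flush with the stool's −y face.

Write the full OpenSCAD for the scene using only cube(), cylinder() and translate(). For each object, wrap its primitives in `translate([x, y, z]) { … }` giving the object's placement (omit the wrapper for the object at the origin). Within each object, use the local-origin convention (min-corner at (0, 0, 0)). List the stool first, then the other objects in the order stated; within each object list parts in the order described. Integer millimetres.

translate([0, 0, 364]) cube([348, 329, 28]);
translate([23, 23, 0]) cylinder(h = 364, r = 23);
translate([325, 23, 0]) cylinder(h = 364, r = 23);
translate([23, 306, 0]) cylinder(h = 364, r = 23);
translate([325, 306, 0]) cylinder(h = 364, r = 23);
translate([0, 0, 392]) {
  translate([0, 0, 406]) cube([266, 275, 34]);
  translate([16, 16, 0]) cylinder(h = 406, r = 16);
  translate([250, 16, 0]) cylinder(h = 406, r = 16);
  translate([16, 259, 0]) cylinder(h = 406, r = 16);
  translate([250, 259, 0]) cylinder(h = 406, r = 16);
}
translate([348, 0, 0]) {
  cube([33, 31, 2002]);
  translate([392, 0, 0]) cube([33, 31, 2002]);
  translate([33, 0, 237]) cube([359, 31, 20]);
  translate([33, 0, 537]) cube([359, 31, 20]);
  translate([33, 0, 837]) cube([359, 31, 20]);
  translate([33, 0, 1137]) cube([359, 31, 20]);
  translate([33, 0, 1437]) cube([359, 31, 20]);
  translate([33, 0, 1737]) cube([359, 31, 20]);
}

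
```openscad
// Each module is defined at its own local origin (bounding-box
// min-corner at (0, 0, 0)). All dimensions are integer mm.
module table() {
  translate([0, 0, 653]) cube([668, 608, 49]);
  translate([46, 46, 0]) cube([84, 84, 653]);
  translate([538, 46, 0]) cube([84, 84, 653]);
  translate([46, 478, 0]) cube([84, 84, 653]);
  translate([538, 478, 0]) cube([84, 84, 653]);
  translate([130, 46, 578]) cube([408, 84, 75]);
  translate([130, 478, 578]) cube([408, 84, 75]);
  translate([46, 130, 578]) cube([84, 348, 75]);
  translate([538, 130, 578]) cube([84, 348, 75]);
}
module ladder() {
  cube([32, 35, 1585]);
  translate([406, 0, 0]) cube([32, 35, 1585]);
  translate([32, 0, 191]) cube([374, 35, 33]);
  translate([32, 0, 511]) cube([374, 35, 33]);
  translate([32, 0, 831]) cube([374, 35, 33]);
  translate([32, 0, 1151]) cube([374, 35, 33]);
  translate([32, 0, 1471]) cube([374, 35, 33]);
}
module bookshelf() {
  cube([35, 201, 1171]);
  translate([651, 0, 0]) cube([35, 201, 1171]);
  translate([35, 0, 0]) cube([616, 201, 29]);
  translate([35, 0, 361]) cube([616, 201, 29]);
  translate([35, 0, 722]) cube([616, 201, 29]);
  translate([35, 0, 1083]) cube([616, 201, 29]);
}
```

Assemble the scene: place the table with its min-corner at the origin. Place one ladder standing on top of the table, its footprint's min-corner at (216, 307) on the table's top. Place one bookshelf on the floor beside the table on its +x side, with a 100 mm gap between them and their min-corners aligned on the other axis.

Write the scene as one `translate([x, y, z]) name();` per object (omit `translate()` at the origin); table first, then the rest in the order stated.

table();
translate([216, 307, 702]) ladder();
translate([768, 0, 0]) bookshelf();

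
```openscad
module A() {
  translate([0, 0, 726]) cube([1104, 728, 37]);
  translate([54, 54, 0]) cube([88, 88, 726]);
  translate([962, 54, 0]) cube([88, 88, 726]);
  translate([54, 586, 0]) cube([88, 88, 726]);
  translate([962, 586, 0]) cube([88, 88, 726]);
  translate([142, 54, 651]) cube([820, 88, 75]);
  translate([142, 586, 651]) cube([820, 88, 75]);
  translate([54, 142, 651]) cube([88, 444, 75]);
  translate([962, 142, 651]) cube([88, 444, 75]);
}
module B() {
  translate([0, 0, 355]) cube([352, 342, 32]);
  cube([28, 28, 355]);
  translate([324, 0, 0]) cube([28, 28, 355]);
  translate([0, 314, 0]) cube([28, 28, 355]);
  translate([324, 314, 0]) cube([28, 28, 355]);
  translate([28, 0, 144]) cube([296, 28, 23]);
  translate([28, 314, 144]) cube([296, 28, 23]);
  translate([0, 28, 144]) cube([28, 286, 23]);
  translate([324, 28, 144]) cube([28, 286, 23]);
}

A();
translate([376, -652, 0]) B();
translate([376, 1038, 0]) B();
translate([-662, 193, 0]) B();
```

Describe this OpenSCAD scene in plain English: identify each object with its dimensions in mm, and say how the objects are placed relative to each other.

A is a rectangular dining table. The top is 1104×728×37 mm with its upper surface at z = 763 mm. It stands on four 88×88 mm square legs, each inset 54 mm from the nearest pair of top edges, running from the floor to the underside of the top. Four apron rails, 88 mm thick and 75 mm tall, run between adjacent legs with their top edges flush with the underside of the top and their outer faces flush with the legs' outer faces.

B is a four-legged stool. The seat is 352×342 mm, 32 mm thick, top at z = 387 mm. It stands on four square legs, each 28×28 mm in cross-section, from z = 0 to the seat underside, each flush with a corner of the seat. Four stretchers, 28 mm wide and 23 mm tall, connect adjacent legs with their undersides at z = 144 mm, each running between the inner faces of the legs it joins and aligned with the legs' outer faces on the other axis.

Three stools sit around the table at the −y, +y, −x sides.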